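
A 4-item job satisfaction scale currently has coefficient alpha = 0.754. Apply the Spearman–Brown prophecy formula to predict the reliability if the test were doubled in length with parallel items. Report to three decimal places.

Length factor m = 2
α' = m·α / (1 + (m−1)·α)
   = 2 × 0.754 / (1 + (2 − 1) × 0.754)
   = 1.5080 / 1.7540 = 0.860

predicted reliability = 0.860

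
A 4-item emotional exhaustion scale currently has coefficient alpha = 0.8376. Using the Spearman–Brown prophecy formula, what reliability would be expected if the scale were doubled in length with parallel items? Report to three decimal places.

Length factor m = 2
α' = m·α / (1 + (m−1)·α)
   = 2 × 0.8376 / (1 + (2 − 1) × 0.8376)
   = 1.6752 / 1.8376 = 0.912

predicted reliability = 0.912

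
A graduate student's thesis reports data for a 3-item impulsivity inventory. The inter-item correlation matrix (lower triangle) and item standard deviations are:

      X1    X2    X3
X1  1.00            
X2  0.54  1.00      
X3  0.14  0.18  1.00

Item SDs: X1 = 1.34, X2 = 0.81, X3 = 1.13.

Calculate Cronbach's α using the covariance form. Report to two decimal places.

Cronbach's α = 0.51

Σσ²ᵢ = 1.34² + 0.81² + 1.13² = 3.7286
Covariances σ_ij = r_ij · s_i · s_j:
  σ(X1,X2) = 0.54 × 1.34 × 0.81 = 0.5861
  σ(X1,X3) = 0.14 × 1.34 × 1.13 = 0.2120
  σ(X2,X3) = 0.18 × 0.81 × 1.13 = 0.1648
σ²_T = Σσ²ᵢ + 2·Σσ_ij = 3.7286 + 2 × 0.9629 = 5.6544
α = (3/2)·(1 − 3.7286/5.6544) = 0.51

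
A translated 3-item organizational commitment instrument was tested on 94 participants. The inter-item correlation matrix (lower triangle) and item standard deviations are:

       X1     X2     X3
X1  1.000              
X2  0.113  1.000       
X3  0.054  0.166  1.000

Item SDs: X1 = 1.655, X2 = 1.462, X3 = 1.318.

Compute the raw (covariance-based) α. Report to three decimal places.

Σσ²ᵢ = 1.655² + 1.462² + 1.318² = 6.6136
Covariances σ_ij = r_ij · s_i · s_j:
  σ(X1,X2) = 0.113 × 1.655 × 1.462 = 0.2734
  σ(X1,X3) = 0.054 × 1.655 × 1.318 = 0.1178
  σ(X2,X3) = 0.166 × 1.462 × 1.318 = 0.3199
σ²_T = Σσ²ᵢ + 2·Σσ_ij = 6.6136 + 2 × 0.7111 = 8.0358
α = (3/2)·(1 − 6.6136/8.0358) = 0.265

α = 0.265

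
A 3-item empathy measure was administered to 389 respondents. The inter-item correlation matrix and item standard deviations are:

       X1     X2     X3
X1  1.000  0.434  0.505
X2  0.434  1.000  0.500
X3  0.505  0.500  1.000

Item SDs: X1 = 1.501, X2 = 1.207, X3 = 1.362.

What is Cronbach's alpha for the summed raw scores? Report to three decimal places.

α = 0.730

Σσ²ᵢ = 1.501² + 1.207² + 1.362² = 5.5649
Covariances σ_ij = r_ij · s_i · s_j:
  σ(X1,X2) = 0.434 × 1.501 × 1.207 = 0.7863
  σ(X1,X3) = 0.505 × 1.501 × 1.362 = 1.0324
  σ(X2,X3) = 0.500 × 1.207 × 1.362 = 0.8220
σ²_T = Σσ²ᵢ + 2·Σσ_ij = 5.5649 + 2 × 2.6407 = 10.8463
α = (3/2)·(1 − 5.5649/10.8463) = 0.730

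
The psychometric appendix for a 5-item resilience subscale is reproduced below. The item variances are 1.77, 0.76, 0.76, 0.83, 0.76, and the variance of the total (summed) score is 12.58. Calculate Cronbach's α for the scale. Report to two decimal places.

Σσ²ᵢ = 1.77 + 0.76 + 0.76 + 0.83 + 0.76 = 4.88
α = (k/(k−1))·(1 − Σσ²ᵢ/σ²_total) = (5/4)·(1 − 4.88/12.58) = 0.77

α = 0.77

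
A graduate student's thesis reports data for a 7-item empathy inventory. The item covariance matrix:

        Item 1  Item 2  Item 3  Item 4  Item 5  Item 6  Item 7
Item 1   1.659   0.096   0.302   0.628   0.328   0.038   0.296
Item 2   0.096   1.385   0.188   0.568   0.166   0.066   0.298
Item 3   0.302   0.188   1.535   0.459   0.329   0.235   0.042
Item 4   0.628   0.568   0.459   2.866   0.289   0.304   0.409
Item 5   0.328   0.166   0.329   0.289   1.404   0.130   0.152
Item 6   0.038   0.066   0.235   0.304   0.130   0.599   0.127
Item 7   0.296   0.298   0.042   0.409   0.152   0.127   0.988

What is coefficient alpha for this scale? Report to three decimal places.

Σσᵢ² = 1.659 + 1.385 + 1.535 + 2.866 + 1.404 + 0.599 + 0.988 = 10.436
Σ_{i<j} σ_ij = 5.450
Var(T) = 10.436 + 2 × 5.450 = 21.336
α = (k/(k−1))·(1 − Σσᵢ²/Var(T)) = (7/6)·(1 − 10.436/21.336) = 0.596

α = 0.596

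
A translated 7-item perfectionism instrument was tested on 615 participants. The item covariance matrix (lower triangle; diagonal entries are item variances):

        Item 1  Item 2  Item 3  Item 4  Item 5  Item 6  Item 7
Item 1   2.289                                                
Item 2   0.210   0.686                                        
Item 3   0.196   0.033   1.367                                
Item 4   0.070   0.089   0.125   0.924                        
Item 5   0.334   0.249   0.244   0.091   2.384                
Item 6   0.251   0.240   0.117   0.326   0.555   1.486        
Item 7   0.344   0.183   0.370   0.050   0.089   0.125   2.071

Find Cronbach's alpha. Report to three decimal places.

sum of item variances = 2.289 + 0.686 + 1.367 + 0.924 + 2.384 + 1.486 + 2.071 = 11.207
Sum of off-diagonal covariances = 4.291
σ²_T = 11.207 + 2 × 4.291 = 19.789
α = (k/(k−1))·(1 − sum of item variances/σ²_T) = (7/6)·(1 − 11.207/19.789) = 0.506

α = 0.506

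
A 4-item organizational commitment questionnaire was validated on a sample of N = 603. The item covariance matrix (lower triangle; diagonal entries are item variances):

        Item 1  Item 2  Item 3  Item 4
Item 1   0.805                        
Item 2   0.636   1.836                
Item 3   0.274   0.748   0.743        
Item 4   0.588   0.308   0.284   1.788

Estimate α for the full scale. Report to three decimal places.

α = 0.698

Σσᵢ² = 0.805 + 1.836 + 0.743 + 1.788 = 5.172
Sum of the distinct covariances = 2.838
total variance = 5.172 + 2 × 2.838 = 10.848
α = (k/(k−1))·(1 − Σσᵢ²/total variance) = (4/3)·(1 − 5.172/10.848) = 0.698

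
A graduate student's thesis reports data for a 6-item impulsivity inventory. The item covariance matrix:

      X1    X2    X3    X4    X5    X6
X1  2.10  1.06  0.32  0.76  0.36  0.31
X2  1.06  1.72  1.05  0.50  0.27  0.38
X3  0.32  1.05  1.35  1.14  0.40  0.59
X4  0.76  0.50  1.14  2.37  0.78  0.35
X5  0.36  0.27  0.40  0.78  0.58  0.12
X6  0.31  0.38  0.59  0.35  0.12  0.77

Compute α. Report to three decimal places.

α = 0.784

sum of item variances = 2.10 + 1.72 + 1.35 + 2.37 + 0.58 + 0.77 = 8.89
Sum of off-diagonal covariances = 8.39
σ²_T = 8.89 + 2 × 8.39 = 25.67
α = (k/(k−1))·(1 − sum of item variances/σ²_T) = (6/5)·(1 − 8.89/25.67) = 0.784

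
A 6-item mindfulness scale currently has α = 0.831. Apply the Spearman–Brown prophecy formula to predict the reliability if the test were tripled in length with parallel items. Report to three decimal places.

predicted reliability = 0.937

Length factor m = 3
α' = m·α / (1 + (m−1)·α)
   = 3 × 0.831 / (1 + (3 − 1) × 0.831)
   = 2.4930 / 2.6620 = 0.937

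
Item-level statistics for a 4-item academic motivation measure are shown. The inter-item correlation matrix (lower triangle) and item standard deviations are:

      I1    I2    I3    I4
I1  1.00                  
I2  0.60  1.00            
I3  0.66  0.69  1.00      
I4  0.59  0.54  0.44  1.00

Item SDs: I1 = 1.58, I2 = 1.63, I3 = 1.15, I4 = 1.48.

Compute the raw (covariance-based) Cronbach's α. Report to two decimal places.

α = 0.84

Σσ²ᵢ = 1.58² + 1.63² + 1.15² + 1.48² = 8.6662
Covariances σ_ij = r_ij · s_i · s_j:
  σ(I1,I2) = 0.60 × 1.58 × 1.63 = 1.5452
  σ(I1,I3) = 0.66 × 1.58 × 1.15 = 1.1992
  σ(I1,I4) = 0.59 × 1.58 × 1.48 = 1.3797
  σ(I2,I3) = 0.69 × 1.63 × 1.15 = 1.2934
  σ(I2,I4) = 0.54 × 1.63 × 1.48 = 1.3027
  σ(I3,I4) = 0.44 × 1.15 × 1.48 = 0.7489
σ²_T = Σσ²ᵢ + 2·Σσ_ij = 8.6662 + 2 × 7.4691 = 23.6044
α = (4/3)·(1 − 8.6662/23.6044) = 0.84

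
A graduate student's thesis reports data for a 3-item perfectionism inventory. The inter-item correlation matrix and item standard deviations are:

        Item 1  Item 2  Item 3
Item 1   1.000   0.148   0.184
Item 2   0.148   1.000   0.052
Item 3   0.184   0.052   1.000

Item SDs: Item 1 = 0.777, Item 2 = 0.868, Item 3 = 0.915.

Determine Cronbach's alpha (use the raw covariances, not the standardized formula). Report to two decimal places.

α = 0.30

Σσ²ᵢ = 0.777² + 0.868² + 0.915² = 2.1944
Covariances σ_ij = r_ij · s_i · s_j:
  σ(Item 1,Item 2) = 0.148 × 0.777 × 0.868 = 0.0998
  σ(Item 1,Item 3) = 0.184 × 0.777 × 0.915 = 0.1308
  σ(Item 2,Item 3) = 0.052 × 0.868 × 0.915 = 0.0413
σ²_T = Σσ²ᵢ + 2·Σσ_ij = 2.1944 + 2 × 0.2719 = 2.7382
α = (3/2)·(1 − 2.1944/2.7382) = 0.30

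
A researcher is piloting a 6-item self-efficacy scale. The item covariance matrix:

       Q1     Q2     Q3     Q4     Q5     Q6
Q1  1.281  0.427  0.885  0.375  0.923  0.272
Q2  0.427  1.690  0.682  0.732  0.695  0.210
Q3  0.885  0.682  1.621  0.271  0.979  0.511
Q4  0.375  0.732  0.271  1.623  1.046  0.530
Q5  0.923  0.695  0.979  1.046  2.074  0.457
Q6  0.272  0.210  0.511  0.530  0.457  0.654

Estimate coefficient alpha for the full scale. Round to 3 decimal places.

ΣVar(i) = 1.281 + 1.690 + 1.621 + 1.623 + 2.074 + 0.654 = 8.943
Sum of off-diagonal covariances = 8.995
Var(T) = 8.943 + 2 × 8.995 = 26.933
α = (k/(k−1))·(1 − ΣVar(i)/Var(T)) = (6/5)·(1 − 8.943/26.933) = 0.802

coefficient alpha = 0.802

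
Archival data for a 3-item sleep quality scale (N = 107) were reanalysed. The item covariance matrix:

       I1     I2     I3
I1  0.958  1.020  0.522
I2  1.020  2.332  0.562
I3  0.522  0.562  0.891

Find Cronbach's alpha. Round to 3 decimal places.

Cronbach's alpha = 0.752

ΣVar(i) = 0.958 + 2.332 + 0.891 = 4.181
Sum of the distinct covariances = 2.104
σ²_T = 4.181 + 2 × 2.104 = 8.389
α = (k/(k−1))·(1 − ΣVar(i)/σ²_T) = (3/2)·(1 − 4.181/8.389) = 0.752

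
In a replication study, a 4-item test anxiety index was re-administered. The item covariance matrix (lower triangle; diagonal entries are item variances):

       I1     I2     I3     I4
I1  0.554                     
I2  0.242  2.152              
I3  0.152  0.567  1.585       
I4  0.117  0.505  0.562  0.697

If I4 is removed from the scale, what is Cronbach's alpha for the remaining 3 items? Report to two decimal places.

Remaining items: I1, I2, I3 (k = 3).
Σσᵢ² = 0.554 + 2.152 + 1.585 = 4.291
σ²_T = 4.291 + 2 × 0.961 = 6.213
α (item deleted) = (3/2)·(1 − 4.291/6.213) = 0.46

α = 0.46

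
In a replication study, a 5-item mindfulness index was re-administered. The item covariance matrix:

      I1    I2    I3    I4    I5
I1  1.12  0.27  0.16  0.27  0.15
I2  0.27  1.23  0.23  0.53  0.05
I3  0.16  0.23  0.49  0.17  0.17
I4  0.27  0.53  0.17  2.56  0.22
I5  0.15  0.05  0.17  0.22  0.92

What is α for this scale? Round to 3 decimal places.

Σσᵢ² = 1.12 + 1.23 + 0.49 + 2.56 + 0.92 = 6.32
Sum of the distinct covariances = 2.22
σ²_T = 6.32 + 2 × 2.22 = 10.76
α = (k/(k−1))·(1 − Σσᵢ²/σ²_T) = (5/4)·(1 − 6.32/10.76) = 0.516

α = 0.516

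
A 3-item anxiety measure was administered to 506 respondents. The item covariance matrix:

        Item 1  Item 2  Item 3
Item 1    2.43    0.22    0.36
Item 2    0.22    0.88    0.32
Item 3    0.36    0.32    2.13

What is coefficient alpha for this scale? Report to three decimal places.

ΣVar(i) = 2.43 + 0.88 + 2.13 = 5.44
Σ_{i<j} σ_ij = 0.90
σ²_total = 5.44 + 2 × 0.90 = 7.24
α = (k/(k−1))·(1 − ΣVar(i)/σ²_total) = (3/2)·(1 − 5.44/7.24) = 0.373

coefficient alpha = 0.373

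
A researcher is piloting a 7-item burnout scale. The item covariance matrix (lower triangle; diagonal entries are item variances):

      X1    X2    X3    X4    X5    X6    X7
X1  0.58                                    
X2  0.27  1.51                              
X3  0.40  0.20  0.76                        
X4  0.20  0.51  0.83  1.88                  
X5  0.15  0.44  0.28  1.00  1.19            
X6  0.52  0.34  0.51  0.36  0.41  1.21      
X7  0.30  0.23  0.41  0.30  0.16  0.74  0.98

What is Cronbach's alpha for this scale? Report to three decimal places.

sum of item variances = 0.58 + 1.51 + 0.76 + 1.88 + 1.19 + 1.21 + 0.98 = 8.11
Sum of the distinct covariances = 8.56
Var(T) = 8.11 + 2 × 8.56 = 25.23
α = (k/(k−1))·(1 − sum of item variances/Var(T)) = (7/6)·(1 − 8.11/25.23) = 0.792

Cronbach's alpha = 0.792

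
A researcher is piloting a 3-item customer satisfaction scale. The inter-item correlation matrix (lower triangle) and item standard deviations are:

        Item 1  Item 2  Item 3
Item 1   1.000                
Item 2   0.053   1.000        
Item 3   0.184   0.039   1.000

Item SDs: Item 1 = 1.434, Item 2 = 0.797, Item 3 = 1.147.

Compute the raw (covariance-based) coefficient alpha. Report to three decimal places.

Σσ²ᵢ = 1.434² + 0.797² + 1.147² = 4.0072
Covariances σ_ij = r_ij · s_i · s_j:
  σ(Item 1,Item 2) = 0.053 × 1.434 × 0.797 = 0.0606
  σ(Item 1,Item 3) = 0.184 × 1.434 × 1.147 = 0.3026
  σ(Item 2,Item 3) = 0.039 × 0.797 × 1.147 = 0.0357
σ²_T = Σσ²ᵢ + 2·Σσ_ij = 4.0072 + 2 × 0.3989 = 4.8050
α = (3/2)·(1 − 4.0072/4.8050) = 0.249

coefficient alpha = 0.249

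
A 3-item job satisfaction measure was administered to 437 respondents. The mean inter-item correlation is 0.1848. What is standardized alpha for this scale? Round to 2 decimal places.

standardized alpha = 0.40

Standardized α = k·r̄ / (1 + (k−1)·r̄) = 3 × 0.1848 / (1 + 2 × 0.1848)
  = 0.5544 / 1.3696 = 0.40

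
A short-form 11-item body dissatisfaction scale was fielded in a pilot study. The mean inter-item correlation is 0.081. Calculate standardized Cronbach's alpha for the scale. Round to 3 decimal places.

Standardized α = k·r̄ / (1 + (k−1)·r̄) = 11 × 0.081 / (1 + 10 × 0.081)
  = 0.8910 / 1.8100 = 0.492

standardized Cronbach's alpha = 0.492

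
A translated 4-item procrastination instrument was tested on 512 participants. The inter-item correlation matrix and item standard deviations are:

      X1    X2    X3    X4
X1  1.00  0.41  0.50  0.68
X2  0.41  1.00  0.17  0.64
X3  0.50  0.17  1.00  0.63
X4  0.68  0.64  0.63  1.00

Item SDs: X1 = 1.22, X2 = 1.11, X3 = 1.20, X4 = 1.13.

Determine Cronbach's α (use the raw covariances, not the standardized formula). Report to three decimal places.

Cronbach's α = 0.802

Σσ²ᵢ = 1.22² + 1.11² + 1.20² + 1.13² = 5.4374
Covariances σ_ij = r_ij · s_i · s_j:
  σ(X1,X2) = 0.41 × 1.22 × 1.11 = 0.5552
  σ(X1,X3) = 0.50 × 1.22 × 1.20 = 0.7320
  σ(X1,X4) = 0.68 × 1.22 × 1.13 = 0.9374
  σ(X2,X3) = 0.17 × 1.11 × 1.20 = 0.2264
  σ(X2,X4) = 0.64 × 1.11 × 1.13 = 0.8028
  σ(X3,X4) = 0.63 × 1.20 × 1.13 = 0.8543
σ²_T = Σσ²ᵢ + 2·Σσ_ij = 5.4374 + 2 × 4.1081 = 13.6536
α = (4/3)·(1 − 5.4374/13.6536) = 0.802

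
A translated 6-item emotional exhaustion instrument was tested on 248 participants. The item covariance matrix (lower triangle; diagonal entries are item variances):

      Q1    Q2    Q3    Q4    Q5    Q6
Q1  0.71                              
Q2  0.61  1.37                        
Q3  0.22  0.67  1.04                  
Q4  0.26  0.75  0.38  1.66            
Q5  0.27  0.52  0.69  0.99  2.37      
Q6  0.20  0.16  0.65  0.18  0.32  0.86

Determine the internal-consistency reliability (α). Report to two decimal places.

sum of item variances = 0.71 + 1.37 + 1.04 + 1.66 + 2.37 + 0.86 = 8.01
Σ_{i<j} σ_ij = 6.87
σ²_total = 8.01 + 2 × 6.87 = 21.75
α = (k/(k−1))·(1 − sum of item variances/σ²_total) = (6/5)·(1 − 8.01/21.75) = 0.76

α = 0.76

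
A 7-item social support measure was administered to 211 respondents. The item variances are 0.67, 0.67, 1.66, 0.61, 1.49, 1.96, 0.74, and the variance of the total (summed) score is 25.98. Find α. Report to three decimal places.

Σσ²ᵢ = 0.67 + 0.67 + 1.66 + 0.61 + 1.49 + 1.96 + 0.74 = 7.80
α = (k/(k−1))·(1 − Σσ²ᵢ/σ²_T) = (7/6)·(1 − 7.80/25.98) = 0.816

α = 0.816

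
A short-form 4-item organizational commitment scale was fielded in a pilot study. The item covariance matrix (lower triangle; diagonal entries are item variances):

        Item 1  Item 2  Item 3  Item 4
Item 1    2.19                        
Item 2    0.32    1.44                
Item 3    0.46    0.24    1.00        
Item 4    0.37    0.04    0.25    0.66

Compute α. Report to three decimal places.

α = 0.518

ΣVar(i) = 2.19 + 1.44 + 1.00 + 0.66 = 5.29
Sum of off-diagonal covariances = 1.68
σ²_total = 5.29 + 2 × 1.68 = 8.65
α = (k/(k−1))·(1 − ΣVar(i)/σ²_total) = (4/3)·(1 − 5.29/8.65) = 0.518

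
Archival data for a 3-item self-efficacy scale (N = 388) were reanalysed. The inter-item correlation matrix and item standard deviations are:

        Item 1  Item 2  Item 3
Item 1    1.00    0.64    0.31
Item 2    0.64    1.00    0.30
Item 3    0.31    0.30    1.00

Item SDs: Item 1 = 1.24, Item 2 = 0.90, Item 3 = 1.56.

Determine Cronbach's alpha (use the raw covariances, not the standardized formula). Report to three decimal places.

Cronbach's alpha = 0.631

Σσ²ᵢ = 1.24² + 0.90² + 1.56² = 4.7812
Covariances σ_ij = r_ij · s_i · s_j:
  σ(Item 1,Item 2) = 0.64 × 1.24 × 0.90 = 0.7142
  σ(Item 1,Item 3) = 0.31 × 1.24 × 1.56 = 0.5997
  σ(Item 2,Item 3) = 0.30 × 0.90 × 1.56 = 0.4212
σ²_T = Σσ²ᵢ + 2·Σσ_ij = 4.7812 + 2 × 1.7351 = 8.2514
α = (3/2)·(1 − 4.7812/8.2514) = 0.631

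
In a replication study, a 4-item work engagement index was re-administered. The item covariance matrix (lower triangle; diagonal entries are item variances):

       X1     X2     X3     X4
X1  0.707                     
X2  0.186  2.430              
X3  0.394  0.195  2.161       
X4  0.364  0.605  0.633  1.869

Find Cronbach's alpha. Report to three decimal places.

Cronbach's alpha = 0.532

sum of item variances = 0.707 + 2.430 + 2.161 + 1.869 = 7.167
Σ_{i<j} σ_ij = 2.377
σ²_total = 7.167 + 2 × 2.377 = 11.921
α = (k/(k−1))·(1 − sum of item variances/σ²_total) = (4/3)·(1 − 7.167/11.921) = 0.532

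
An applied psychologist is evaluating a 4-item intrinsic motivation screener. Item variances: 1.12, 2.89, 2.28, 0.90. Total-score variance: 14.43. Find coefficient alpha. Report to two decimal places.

ΣVar(i) = 1.12 + 2.89 + 2.28 + 0.90 = 7.19
α = (k/(k−1))·(1 − ΣVar(i)/σ²_total) = (4/3)·(1 − 7.19/14.43) = 0.67

coefficient alpha = 0.67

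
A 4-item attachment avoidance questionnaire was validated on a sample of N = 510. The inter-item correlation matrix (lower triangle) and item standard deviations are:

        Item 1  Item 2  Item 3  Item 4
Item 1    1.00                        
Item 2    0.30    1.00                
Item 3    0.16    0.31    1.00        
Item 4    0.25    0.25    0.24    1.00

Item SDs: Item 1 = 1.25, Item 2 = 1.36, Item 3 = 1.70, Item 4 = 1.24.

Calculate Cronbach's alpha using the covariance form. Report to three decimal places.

Σσ²ᵢ = 1.25² + 1.36² + 1.70² + 1.24² = 7.8397
Covariances σ_ij = r_ij · s_i · s_j:
  σ(Item 1,Item 2) = 0.30 × 1.25 × 1.36 = 0.5100
  σ(Item 1,Item 3) = 0.16 × 1.25 × 1.70 = 0.3400
  σ(Item 1,Item 4) = 0.25 × 1.25 × 1.24 = 0.3875
  σ(Item 2,Item 3) = 0.31 × 1.36 × 1.70 = 0.7167
  σ(Item 2,Item 4) = 0.25 × 1.36 × 1.24 = 0.4216
  σ(Item 3,Item 4) = 0.24 × 1.70 × 1.24 = 0.5059
σ²_T = Σσ²ᵢ + 2·Σσ_ij = 7.8397 + 2 × 2.8817 = 13.6031
α = (4/3)·(1 − 7.8397/13.6031) = 0.565

α = 0.565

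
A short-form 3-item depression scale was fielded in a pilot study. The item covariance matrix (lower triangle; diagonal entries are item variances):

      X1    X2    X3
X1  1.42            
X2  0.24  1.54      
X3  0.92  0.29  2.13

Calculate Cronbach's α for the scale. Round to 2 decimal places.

Σσ²ᵢ = 1.42 + 1.54 + 2.13 = 5.09
Sum of the distinct covariances = 1.45
σ²_total = 5.09 + 2 × 1.45 = 7.99
α = (k/(k−1))·(1 − Σσ²ᵢ/σ²_total) = (3/2)·(1 − 5.09/7.99) = 0.54

α = 0.54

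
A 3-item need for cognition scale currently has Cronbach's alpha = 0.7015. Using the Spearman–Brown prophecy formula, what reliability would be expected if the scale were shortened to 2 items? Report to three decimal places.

Length factor m = 2/3 = 0.6667
α' = m·α / (1 − (1−m)·α)
   = 2/3 × 0.7015 / (1 − (1 − 2/3) × 0.7015)
   = 0.4677 / 0.7662 = 0.610

predicted reliability = 0.610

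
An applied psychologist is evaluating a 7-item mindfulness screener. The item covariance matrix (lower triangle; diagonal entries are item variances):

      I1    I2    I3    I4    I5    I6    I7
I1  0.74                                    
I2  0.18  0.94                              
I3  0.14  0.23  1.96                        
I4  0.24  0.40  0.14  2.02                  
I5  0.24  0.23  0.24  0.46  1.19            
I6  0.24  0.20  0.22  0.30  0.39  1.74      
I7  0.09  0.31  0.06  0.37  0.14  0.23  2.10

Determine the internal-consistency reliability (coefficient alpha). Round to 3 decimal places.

coefficient alpha = 0.567

Σσ²ᵢ = 0.74 + 0.94 + 1.96 + 2.02 + 1.19 + 1.74 + 2.10 = 10.69
Sum of the distinct covariances = 5.05
total variance = 10.69 + 2 × 5.05 = 20.79
α = (k/(k−1))·(1 − Σσ²ᵢ/total variance) = (7/6)·(1 − 10.69/20.79) = 0.567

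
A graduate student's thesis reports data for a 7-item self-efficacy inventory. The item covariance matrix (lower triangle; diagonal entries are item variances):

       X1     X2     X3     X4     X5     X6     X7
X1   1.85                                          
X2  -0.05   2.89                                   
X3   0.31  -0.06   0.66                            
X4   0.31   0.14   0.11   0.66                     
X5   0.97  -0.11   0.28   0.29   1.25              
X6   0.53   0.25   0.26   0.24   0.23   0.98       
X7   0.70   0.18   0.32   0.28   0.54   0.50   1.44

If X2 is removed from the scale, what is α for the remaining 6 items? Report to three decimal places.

α = 0.758

Remaining items: X1, X3, X4, X5, X6, X7 (k = 6).
ΣVar(i) = 1.85 + 0.66 + 0.66 + 1.25 + 0.98 + 1.44 = 6.84
Var(T) = 6.84 + 2 × 5.87 = 18.58
α (item deleted) = (6/5)·(1 − 6.84/18.58) = 0.758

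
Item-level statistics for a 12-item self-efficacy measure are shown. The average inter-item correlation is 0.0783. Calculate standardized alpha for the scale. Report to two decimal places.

Standardized α = k·r̄ / (1 + (k−1)·r̄) = 12 × 0.0783 / (1 + 11 × 0.0783)
  = 0.9396 / 1.8613 = 0.50

α = 0.50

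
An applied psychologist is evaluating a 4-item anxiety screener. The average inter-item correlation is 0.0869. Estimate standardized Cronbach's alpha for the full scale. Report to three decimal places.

α = 0.276

Standardized α = k·r̄ / (1 + (k−1)·r̄) = 4 × 0.0869 / (1 + 3 × 0.0869)
  = 0.3476 / 1.2607 = 0.276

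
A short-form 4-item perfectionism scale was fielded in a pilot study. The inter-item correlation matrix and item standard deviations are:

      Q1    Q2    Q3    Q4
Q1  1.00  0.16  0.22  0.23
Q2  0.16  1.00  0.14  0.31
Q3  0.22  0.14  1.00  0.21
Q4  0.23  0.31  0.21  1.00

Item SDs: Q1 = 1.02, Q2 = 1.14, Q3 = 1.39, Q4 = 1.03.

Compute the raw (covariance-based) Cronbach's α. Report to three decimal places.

Σσ²ᵢ = 1.02² + 1.14² + 1.39² + 1.03² = 5.3330
Covariances σ_ij = r_ij · s_i · s_j:
  σ(Q1,Q2) = 0.16 × 1.02 × 1.14 = 0.1860
  σ(Q1,Q3) = 0.22 × 1.02 × 1.39 = 0.3119
  σ(Q1,Q4) = 0.23 × 1.02 × 1.03 = 0.2416
  σ(Q2,Q3) = 0.14 × 1.14 × 1.39 = 0.2218
  σ(Q2,Q4) = 0.31 × 1.14 × 1.03 = 0.3640
  σ(Q3,Q4) = 0.21 × 1.39 × 1.03 = 0.3007
σ²_T = Σσ²ᵢ + 2·Σσ_ij = 5.3330 + 2 × 1.6260 = 8.5850
α = (4/3)·(1 − 5.3330/8.5850) = 0.505

Cronbach's α = 0.505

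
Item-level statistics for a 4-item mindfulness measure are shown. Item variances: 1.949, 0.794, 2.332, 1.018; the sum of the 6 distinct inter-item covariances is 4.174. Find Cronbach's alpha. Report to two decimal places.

sum of item variances = 1.949 + 0.794 + 2.332 + 1.018 = 6.093
Sum of distinct covariances = 4.174
σ²_T = sum of item variances + 2·Σcov = 6.093 + 2 × 4.174 = 14.441
α = (4/3)·(1 − 6.093/14.441) = 0.77

α = 0.77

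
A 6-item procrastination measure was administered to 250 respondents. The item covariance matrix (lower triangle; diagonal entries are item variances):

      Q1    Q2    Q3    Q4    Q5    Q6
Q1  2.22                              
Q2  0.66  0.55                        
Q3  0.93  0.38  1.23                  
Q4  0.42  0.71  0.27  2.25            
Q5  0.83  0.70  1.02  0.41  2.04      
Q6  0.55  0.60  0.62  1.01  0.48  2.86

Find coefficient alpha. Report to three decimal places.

α = 0.759

Σσ²ᵢ = 2.22 + 0.55 + 1.23 + 2.25 + 2.04 + 2.86 = 11.15
Sum of off-diagonal covariances = 9.59
σ²_total = 11.15 + 2 × 9.59 = 30.33
α = (k/(k−1))·(1 − Σσ²ᵢ/σ²_total) = (6/5)·(1 − 11.15/30.33) = 0.759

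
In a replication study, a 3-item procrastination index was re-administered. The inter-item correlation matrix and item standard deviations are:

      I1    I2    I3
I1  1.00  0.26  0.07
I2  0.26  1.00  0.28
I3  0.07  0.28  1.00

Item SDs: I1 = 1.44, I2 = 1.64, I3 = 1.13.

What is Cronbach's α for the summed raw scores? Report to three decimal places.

α = 0.438

Σσ²ᵢ = 1.44² + 1.64² + 1.13² = 6.0401
Covariances σ_ij = r_ij · s_i · s_j:
  σ(I1,I2) = 0.26 × 1.44 × 1.64 = 0.6140
  σ(I1,I3) = 0.07 × 1.44 × 1.13 = 0.1139
  σ(I2,I3) = 0.28 × 1.64 × 1.13 = 0.5189
σ²_T = Σσ²ᵢ + 2·Σσ_ij = 6.0401 + 2 × 1.2468 = 8.5337
α = (3/2)·(1 − 6.0401/8.5337) = 0.438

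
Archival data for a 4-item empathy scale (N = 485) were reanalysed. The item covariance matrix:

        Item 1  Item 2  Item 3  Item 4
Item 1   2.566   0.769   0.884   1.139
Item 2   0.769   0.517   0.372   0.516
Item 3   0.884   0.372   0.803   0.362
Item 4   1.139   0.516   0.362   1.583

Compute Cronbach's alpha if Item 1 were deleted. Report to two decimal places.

α = 0.69

Remaining items: Item 2, Item 3, Item 4 (k = 3).
ΣVar(i) = 0.517 + 0.803 + 1.583 = 2.903
Var(T) = 2.903 + 2 × 1.250 = 5.403
α (item deleted) = (3/2)·(1 − 2.903/5.403) = 0.69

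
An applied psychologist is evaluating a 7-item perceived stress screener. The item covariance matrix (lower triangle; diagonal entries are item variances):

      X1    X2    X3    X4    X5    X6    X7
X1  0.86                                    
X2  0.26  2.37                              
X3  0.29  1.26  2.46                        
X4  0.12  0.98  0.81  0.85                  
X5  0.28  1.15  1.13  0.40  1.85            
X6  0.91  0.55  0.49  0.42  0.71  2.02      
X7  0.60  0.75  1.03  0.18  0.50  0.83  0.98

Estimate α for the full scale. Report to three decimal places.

α = 0.823

Σσᵢ² = 0.86 + 2.37 + 2.46 + 0.85 + 1.85 + 2.02 + 0.98 = 11.39
Sum of off-diagonal covariances = 13.65
total variance = 11.39 + 2 × 13.65 = 38.69
α = (k/(k−1))·(1 − Σσᵢ²/total variance) = (7/6)·(1 − 11.39/38.69) = 0.823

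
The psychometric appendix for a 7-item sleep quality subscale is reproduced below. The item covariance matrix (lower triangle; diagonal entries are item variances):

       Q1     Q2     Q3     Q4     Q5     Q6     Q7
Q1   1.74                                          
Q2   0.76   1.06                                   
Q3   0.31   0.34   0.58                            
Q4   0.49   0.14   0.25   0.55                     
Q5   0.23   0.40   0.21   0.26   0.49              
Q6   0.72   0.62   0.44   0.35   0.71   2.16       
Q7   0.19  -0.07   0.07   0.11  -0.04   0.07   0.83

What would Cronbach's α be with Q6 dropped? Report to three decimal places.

Cronbach's α = 0.698

Remaining items: Q1, Q2, Q3, Q4, Q5, Q7 (k = 6).
Σσᵢ² = 1.74 + 1.06 + 0.58 + 0.55 + 0.49 + 0.83 = 5.25
Var(T) = 5.25 + 2 × 3.65 = 12.55
α (item deleted) = (6/5)·(1 − 5.25/12.55) = 0.698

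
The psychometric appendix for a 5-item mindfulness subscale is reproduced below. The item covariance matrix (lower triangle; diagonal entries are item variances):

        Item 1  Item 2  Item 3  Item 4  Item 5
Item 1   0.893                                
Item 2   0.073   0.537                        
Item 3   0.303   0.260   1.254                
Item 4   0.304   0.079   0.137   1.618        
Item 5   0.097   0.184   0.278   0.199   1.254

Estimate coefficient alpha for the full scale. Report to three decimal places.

α = 0.510

sum of item variances = 0.893 + 0.537 + 1.254 + 1.618 + 1.254 = 5.556
Σ_{i<j} σ_ij = 1.914
total variance = 5.556 + 2 × 1.914 = 9.384
α = (k/(k−1))·(1 − sum of item variances/total variance) = (5/4)·(1 − 5.556/9.384) = 0.510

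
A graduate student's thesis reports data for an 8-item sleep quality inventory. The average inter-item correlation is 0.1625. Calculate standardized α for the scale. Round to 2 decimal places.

α = 0.61

Standardized α = k·r̄ / (1 + (k−1)·r̄) = 8 × 0.1625 / (1 + 7 × 0.1625)
  = 1.3000 / 2.1375 = 0.61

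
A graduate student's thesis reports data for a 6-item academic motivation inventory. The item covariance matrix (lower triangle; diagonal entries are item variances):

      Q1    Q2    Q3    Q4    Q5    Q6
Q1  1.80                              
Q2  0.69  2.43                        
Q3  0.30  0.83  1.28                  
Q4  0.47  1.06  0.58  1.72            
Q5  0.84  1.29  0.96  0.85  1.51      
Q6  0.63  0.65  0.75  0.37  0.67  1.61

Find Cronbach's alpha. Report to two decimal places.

ΣVar(i) = 1.80 + 2.43 + 1.28 + 1.72 + 1.51 + 1.61 = 10.35
Σ_{i<j} σ_ij = 10.94
total variance = 10.35 + 2 × 10.94 = 32.23
α = (k/(k−1))·(1 − ΣVar(i)/total variance) = (6/5)·(1 − 10.35/32.23) = 0.81

α = 0.81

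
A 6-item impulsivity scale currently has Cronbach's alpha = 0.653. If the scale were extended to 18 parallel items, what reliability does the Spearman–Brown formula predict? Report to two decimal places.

Length factor m = 18/6 = 3.0000
α' = m·α / (1 + (m−1)·α)
   = 18/6 × 0.653 / (1 + (18/6 − 1) × 0.653)
   = 1.9590 / 2.3060 = 0.85

predicted reliability = 0.85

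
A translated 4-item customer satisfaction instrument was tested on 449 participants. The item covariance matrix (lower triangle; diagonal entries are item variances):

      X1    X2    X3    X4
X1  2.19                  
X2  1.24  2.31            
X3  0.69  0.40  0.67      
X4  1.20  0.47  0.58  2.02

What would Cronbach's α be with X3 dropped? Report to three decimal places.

Remaining items: X1, X2, X4 (k = 3).
sum of item variances = 2.19 + 2.31 + 2.02 = 6.52
total variance = 6.52 + 2 × 2.91 = 12.34
α (item deleted) = (3/2)·(1 − 6.52/12.34) = 0.707

Cronbach's α = 0.707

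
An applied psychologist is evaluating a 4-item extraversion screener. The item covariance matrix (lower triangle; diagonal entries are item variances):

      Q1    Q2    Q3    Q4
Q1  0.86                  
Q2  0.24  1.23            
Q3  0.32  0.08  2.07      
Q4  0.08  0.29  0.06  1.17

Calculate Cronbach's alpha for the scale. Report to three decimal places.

α = 0.382

ΣVar(i) = 0.86 + 1.23 + 2.07 + 1.17 = 5.33
Sum of off-diagonal covariances = 1.07
total variance = 5.33 + 2 × 1.07 = 7.47
α = (k/(k−1))·(1 − ΣVar(i)/total variance) = (4/3)·(1 − 5.33/7.47) = 0.382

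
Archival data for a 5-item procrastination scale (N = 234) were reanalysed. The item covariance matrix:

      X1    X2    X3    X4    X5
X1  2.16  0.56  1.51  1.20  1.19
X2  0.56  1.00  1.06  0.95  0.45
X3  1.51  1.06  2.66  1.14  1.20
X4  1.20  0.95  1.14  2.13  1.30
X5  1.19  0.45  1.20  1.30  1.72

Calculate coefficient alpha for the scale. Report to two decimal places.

ΣVar(i) = 2.16 + 1.00 + 2.66 + 2.13 + 1.72 = 9.67
Sum of off-diagonal covariances = 10.56
σ²_total = 9.67 + 2 × 10.56 = 30.79
α = (k/(k−1))·(1 − ΣVar(i)/σ²_total) = (5/4)·(1 − 9.67/30.79) = 0.86

α = 0.86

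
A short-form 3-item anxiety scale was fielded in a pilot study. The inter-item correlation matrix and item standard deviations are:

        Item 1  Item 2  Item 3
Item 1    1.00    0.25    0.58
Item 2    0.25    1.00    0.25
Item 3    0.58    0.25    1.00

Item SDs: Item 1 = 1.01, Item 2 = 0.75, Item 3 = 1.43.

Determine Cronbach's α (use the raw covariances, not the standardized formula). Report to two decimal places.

Σσ²ᵢ = 1.01² + 0.75² + 1.43² = 3.6275
Covariances σ_ij = r_ij · s_i · s_j:
  σ(Item 1,Item 2) = 0.25 × 1.01 × 0.75 = 0.1894
  σ(Item 1,Item 3) = 0.58 × 1.01 × 1.43 = 0.8377
  σ(Item 2,Item 3) = 0.25 × 0.75 × 1.43 = 0.2681
σ²_T = Σσ²ᵢ + 2·Σσ_ij = 3.6275 + 2 × 1.2952 = 6.2179
α = (3/2)·(1 − 3.6275/6.2179) = 0.62

Cronbach's α = 0.62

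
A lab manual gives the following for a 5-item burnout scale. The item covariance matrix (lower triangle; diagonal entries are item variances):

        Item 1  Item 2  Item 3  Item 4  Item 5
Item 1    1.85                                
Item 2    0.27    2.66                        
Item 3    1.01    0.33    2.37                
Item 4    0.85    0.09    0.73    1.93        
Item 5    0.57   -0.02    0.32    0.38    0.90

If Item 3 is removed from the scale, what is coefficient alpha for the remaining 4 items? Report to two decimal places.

Remaining items: Item 1, Item 2, Item 4, Item 5 (k = 4).
Σσᵢ² = 1.85 + 2.66 + 1.93 + 0.90 = 7.34
σ²_total = 7.34 + 2 × 2.14 = 11.62
α (item deleted) = (4/3)·(1 − 7.34/11.62) = 0.49

coefficient alpha = 0.49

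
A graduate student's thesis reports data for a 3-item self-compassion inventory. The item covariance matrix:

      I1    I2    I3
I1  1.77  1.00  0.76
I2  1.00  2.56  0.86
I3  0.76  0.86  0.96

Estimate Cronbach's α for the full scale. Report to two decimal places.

α = 0.75

Σσᵢ² = 1.77 + 2.56 + 0.96 = 5.29
Sum of off-diagonal covariances = 2.62
total variance = 5.29 + 2 × 2.62 = 10.53
α = (k/(k−1))·(1 − Σσᵢ²/total variance) = (3/2)·(1 − 5.29/10.53) = 0.75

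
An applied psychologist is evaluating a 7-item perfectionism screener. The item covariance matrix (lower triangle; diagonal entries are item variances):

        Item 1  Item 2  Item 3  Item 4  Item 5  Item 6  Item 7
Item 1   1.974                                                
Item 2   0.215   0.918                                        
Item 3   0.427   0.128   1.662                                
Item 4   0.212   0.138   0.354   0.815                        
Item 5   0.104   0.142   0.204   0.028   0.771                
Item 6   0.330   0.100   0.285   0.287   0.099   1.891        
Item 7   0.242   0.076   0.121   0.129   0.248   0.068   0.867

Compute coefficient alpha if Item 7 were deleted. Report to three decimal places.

Remaining items: Item 1, Item 2, Item 3, Item 4, Item 5, Item 6 (k = 6).
ΣVar(i) = 1.974 + 0.918 + 1.662 + 0.815 + 0.771 + 1.891 = 8.031
σ²_total = 8.031 + 2 × 3.053 = 14.137
α (item deleted) = (6/5)·(1 − 8.031/14.137) = 0.518

coefficient alpha = 0.518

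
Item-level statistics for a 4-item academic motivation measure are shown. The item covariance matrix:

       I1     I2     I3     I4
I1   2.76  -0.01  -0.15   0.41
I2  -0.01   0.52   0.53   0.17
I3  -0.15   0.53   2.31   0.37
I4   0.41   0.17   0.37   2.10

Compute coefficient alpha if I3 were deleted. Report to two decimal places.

Remaining items: I1, I2, I4 (k = 3).
ΣVar(i) = 2.76 + 0.52 + 2.10 = 5.38
Var(T) = 5.38 + 2 × 0.57 = 6.52
α (item deleted) = (3/2)·(1 − 5.38/6.52) = 0.26

coefficient alpha = 0.26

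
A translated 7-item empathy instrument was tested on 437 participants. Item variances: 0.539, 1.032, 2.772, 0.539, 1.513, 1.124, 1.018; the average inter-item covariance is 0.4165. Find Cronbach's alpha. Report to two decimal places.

Cronbach's alpha = 0.78

sum of item variances = 0.539 + 1.032 + 2.772 + 0.539 + 1.513 + 1.124 + 1.018 = 8.537
Sum of the 21 distinct covariances = 21 × 0.4165 = 8.7465
total variance = sum of item variances + 2·Σcov = 8.537 + 2 × 8.7465 = 26.0300
α = (7/6)·(1 − 8.537/26.0300) = 0.78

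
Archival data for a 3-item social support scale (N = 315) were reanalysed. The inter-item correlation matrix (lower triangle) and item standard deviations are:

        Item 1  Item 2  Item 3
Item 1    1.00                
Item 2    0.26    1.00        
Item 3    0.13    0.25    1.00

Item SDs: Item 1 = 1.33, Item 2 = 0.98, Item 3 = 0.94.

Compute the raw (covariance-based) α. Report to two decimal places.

Σσ²ᵢ = 1.33² + 0.98² + 0.94² = 3.6129
Covariances σ_ij = r_ij · s_i · s_j:
  σ(Item 1,Item 2) = 0.26 × 1.33 × 0.98 = 0.3389
  σ(Item 1,Item 3) = 0.13 × 1.33 × 0.94 = 0.1625
  σ(Item 2,Item 3) = 0.25 × 0.98 × 0.94 = 0.2303
σ²_T = Σσ²ᵢ + 2·Σσ_ij = 3.6129 + 2 × 0.7317 = 5.0763
α = (3/2)·(1 − 3.6129/5.0763) = 0.43

α = 0.43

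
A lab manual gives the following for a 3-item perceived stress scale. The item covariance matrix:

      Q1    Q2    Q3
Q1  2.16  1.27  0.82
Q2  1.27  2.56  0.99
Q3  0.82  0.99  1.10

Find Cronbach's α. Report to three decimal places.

α = 0.771

ΣVar(i) = 2.16 + 2.56 + 1.10 = 5.82
Sum of the distinct covariances = 3.08
σ²_total = 5.82 + 2 × 3.08 = 11.98
α = (k/(k−1))·(1 − ΣVar(i)/σ²_total) = (3/2)·(1 − 5.82/11.98) = 0.771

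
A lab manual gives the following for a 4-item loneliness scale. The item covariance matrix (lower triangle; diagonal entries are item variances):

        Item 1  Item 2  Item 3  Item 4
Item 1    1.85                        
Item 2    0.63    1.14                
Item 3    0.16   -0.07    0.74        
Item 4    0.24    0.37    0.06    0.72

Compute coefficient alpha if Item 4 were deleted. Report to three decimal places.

Remaining items: Item 1, Item 2, Item 3 (k = 3).
Σσᵢ² = 1.85 + 1.14 + 0.74 = 3.73
σ²_T = 3.73 + 2 × 0.72 = 5.17
α (item deleted) = (3/2)·(1 − 3.73/5.17) = 0.418

α = 0.418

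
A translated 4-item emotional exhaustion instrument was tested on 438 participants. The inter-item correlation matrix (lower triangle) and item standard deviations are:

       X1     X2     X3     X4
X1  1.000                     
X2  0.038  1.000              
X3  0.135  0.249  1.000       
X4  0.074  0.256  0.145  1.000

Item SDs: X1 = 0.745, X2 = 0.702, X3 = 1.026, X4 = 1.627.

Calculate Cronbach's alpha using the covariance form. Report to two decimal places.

Σσ²ᵢ = 0.745² + 0.702² + 1.026² + 1.627² = 4.7476
Covariances σ_ij = r_ij · s_i · s_j:
  σ(X1,X2) = 0.038 × 0.745 × 0.702 = 0.0199
  σ(X1,X3) = 0.135 × 0.745 × 1.026 = 0.1032
  σ(X1,X4) = 0.074 × 0.745 × 1.627 = 0.0897
  σ(X2,X3) = 0.249 × 0.702 × 1.026 = 0.1793
  σ(X2,X4) = 0.256 × 0.702 × 1.627 = 0.2924
  σ(X3,X4) = 0.145 × 1.026 × 1.627 = 0.2420
σ²_T = Σσ²ᵢ + 2·Σσ_ij = 4.7476 + 2 × 0.9265 = 6.6006
α = (4/3)·(1 − 4.7476/6.6006) = 0.37

Cronbach's alpha = 0.37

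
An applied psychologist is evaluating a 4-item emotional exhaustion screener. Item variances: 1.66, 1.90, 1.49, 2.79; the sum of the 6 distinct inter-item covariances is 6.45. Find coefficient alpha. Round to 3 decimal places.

ΣVar(i) = 1.66 + 1.90 + 1.49 + 2.79 = 7.84
Sum of distinct covariances = 6.45
Var(T) = ΣVar(i) + 2·Σcov = 7.84 + 2 × 6.45 = 20.74
α = (4/3)·(1 − 7.84/20.74) = 0.829

α = 0.829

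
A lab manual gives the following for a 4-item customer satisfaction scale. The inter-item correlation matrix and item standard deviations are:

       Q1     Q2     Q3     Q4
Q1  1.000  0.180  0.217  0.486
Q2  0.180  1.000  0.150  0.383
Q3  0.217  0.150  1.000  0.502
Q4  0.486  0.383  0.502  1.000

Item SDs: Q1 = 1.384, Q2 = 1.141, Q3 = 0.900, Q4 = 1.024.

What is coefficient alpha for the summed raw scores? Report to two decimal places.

α = 0.63

Σσ²ᵢ = 1.384² + 1.141² + 0.900² + 1.024² = 5.0759
Covariances σ_ij = r_ij · s_i · s_j:
  σ(Q1,Q2) = 0.180 × 1.384 × 1.141 = 0.2842
  σ(Q1,Q3) = 0.217 × 1.384 × 0.900 = 0.2703
  σ(Q1,Q4) = 0.486 × 1.384 × 1.024 = 0.6888
  σ(Q2,Q3) = 0.150 × 1.141 × 0.900 = 0.1540
  σ(Q2,Q4) = 0.383 × 1.141 × 1.024 = 0.4475
  σ(Q3,Q4) = 0.502 × 0.900 × 1.024 = 0.4626
σ²_T = Σσ²ᵢ + 2·Σσ_ij = 5.0759 + 2 × 2.3074 = 9.6907
α = (4/3)·(1 − 5.0759/9.6907) = 0.63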